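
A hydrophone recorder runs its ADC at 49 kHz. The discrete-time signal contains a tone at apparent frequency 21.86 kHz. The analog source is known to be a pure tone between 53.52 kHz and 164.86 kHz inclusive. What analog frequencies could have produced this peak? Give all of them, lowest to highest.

Frequencies that alias to 21.86 kHz are k·fs ± 21.86 kHz for integer k ≥ 0.
k=0: 21.86 kHz.
k=1: 27.14 kHz, 70.86 kHz.
k=2: 76.14 kHz, 119.86 kHz.
k=3: 125.14 kHz, 168.86 kHz.
k=4: 174.14 kHz, 217.86 kHz.
Within [53.52 kHz, 164.86 kHz]: 70.86 kHz, 76.14 kHz, 119.86 kHz, 125.14 kHz.

70.86 kHz, 76.14 kHz, 119.86 kHz, 125.14 kHz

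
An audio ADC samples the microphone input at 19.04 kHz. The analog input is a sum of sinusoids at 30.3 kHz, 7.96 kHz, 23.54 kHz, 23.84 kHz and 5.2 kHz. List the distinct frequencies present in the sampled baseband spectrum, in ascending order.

4.5 kHz, 4.8 kHz, 5.2 kHz, 7.78 kHz, 7.96 kHz

fs/2 = 9.52 kHz.
30.3 kHz mod fs = 11.26 kHz.
11.26 kHz > fs/2 = 9.52 kHz, folds to fs − 11.26 kHz = 7.78 kHz.
7.96 kHz ≤ fs/2 = 9.52 kHz, passes unchanged.
23.54 kHz mod fs = 4.5 kHz.
4.5 kHz ≤ fs/2 = 9.52 kHz, appears at 4.5 kHz.
23.84 kHz mod fs = 4.8 kHz.
4.8 kHz ≤ fs/2 = 9.52 kHz, appears at 4.8 kHz.
5.2 kHz ≤ fs/2 = 9.52 kHz, passes unchanged.
Distinct values: {4.5 kHz, 4.8 kHz, 5.2 kHz, 7.78 kHz, 7.96 kHz}.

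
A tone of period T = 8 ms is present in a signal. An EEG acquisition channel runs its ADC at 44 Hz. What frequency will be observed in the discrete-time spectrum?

T = 8 ms → f = 1/T = 125 Hz.
125 Hz mod fs = 37 Hz.
37 Hz > fs/2 = 22 Hz, folds to fs − 37 Hz = 7 Hz.

7 Hz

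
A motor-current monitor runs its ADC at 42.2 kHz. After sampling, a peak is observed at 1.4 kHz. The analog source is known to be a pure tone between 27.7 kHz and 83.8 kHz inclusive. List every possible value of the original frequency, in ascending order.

40.8 kHz, 43.6 kHz, 83 kHz

Frequencies that alias to 1.4 kHz are k·fs ± 1.4 kHz for integer k ≥ 0.
k=0: 1.4 kHz.
k=1: 40.8 kHz, 43.6 kHz.
k=2: 83 kHz, 85.8 kHz.
k=3: 125.2 kHz, 128 kHz.
Within [27.7 kHz, 83.8 kHz]: 40.8 kHz, 43.6 kHz, 83 kHz.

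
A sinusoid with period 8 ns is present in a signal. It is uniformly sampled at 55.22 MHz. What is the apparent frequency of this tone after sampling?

T = 8 ns → f = 1/T = 125 MHz.
125 MHz mod fs = 14.56 MHz.
14.56 MHz ≤ fs/2 = 27.61 MHz, appears at 14.56 MHz.

14.56 MHz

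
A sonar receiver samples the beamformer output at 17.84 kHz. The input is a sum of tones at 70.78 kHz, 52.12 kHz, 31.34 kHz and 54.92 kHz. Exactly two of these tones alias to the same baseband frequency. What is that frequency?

fs/2 = 8.92 kHz.
70.78 kHz mod fs = 17.26 kHz.
17.26 kHz > fs/2 = 8.92 kHz, folds to fs − 17.26 kHz = 0.58 kHz.
52.12 kHz mod fs = 16.44 kHz.
16.44 kHz > fs/2 = 8.92 kHz, folds to fs − 16.44 kHz = 1.4 kHz.
31.34 kHz mod fs = 13.5 kHz.
13.5 kHz > fs/2 = 8.92 kHz, folds to fs − 13.5 kHz = 4.34 kHz.
54.92 kHz mod fs = 1.4 kHz.
1.4 kHz ≤ fs/2 = 8.92 kHz, appears at 1.4 kHz.
52.12 kHz and 54.92 kHz both map to 1.4 kHz.

1.4 kHz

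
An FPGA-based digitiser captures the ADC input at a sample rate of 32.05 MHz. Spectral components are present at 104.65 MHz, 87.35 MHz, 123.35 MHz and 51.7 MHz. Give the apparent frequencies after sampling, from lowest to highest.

fs/2 = 16.025 MHz.
104.65 MHz mod fs = 8.5 MHz.
8.5 MHz ≤ fs/2 = 16.025 MHz, appears at 8.5 MHz.
87.35 MHz mod fs = 23.25 MHz.
23.25 MHz > fs/2 = 16.025 MHz, folds to fs − 23.25 MHz = 8.8 MHz.
123.35 MHz mod fs = 27.2 MHz.
27.2 MHz > fs/2 = 16.025 MHz, folds to fs − 27.2 MHz = 4.85 MHz.
51.7 MHz mod fs = 19.65 MHz.
19.65 MHz > fs/2 = 16.025 MHz, folds to fs − 19.65 MHz = 12.4 MHz.
Distinct values: {4.85 MHz, 8.5 MHz, 8.8 MHz, 12.4 MHz}.

4.85 MHz, 8.5 MHz, 8.8 MHz, 12.4 MHz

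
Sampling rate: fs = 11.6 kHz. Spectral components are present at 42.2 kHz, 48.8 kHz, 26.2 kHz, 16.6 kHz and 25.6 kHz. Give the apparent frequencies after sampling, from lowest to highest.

fs/2 = 5.8 kHz.
42.2 kHz mod fs = 7.4 kHz.
7.4 kHz > fs/2 = 5.8 kHz, folds to fs − 7.4 kHz = 4.2 kHz.
48.8 kHz mod fs = 2.4 kHz.
2.4 kHz ≤ fs/2 = 5.8 kHz, appears at 2.4 kHz.
26.2 kHz mod fs = 3 kHz.
3 kHz ≤ fs/2 = 5.8 kHz, appears at 3 kHz.
16.6 kHz mod fs = 5 kHz.
5 kHz ≤ fs/2 = 5.8 kHz, appears at 5 kHz.
25.6 kHz mod fs = 2.4 kHz.
2.4 kHz ≤ fs/2 = 5.8 kHz, appears at 2.4 kHz.
Distinct values: {2.4 kHz, 3 kHz, 4.2 kHz, 5 kHz}.

2.4 kHz, 3 kHz, 4.2 kHz, 5 kHz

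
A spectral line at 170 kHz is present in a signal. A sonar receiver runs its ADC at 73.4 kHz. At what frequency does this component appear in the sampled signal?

23.2 kHz

170 kHz mod fs = 23.2 kHz.
23.2 kHz ≤ fs/2 = 36.7 kHz, appears at 23.2 kHz.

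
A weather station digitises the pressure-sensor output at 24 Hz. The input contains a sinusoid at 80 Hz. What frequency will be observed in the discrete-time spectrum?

8 Hz

80 Hz mod fs = 8 Hz.
8 Hz ≤ fs/2 = 12 Hz, appears at 8 Hz.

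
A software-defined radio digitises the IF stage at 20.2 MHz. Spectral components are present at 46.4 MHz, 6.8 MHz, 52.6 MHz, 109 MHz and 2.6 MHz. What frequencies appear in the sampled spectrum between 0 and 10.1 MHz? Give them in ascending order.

2.6 MHz, 6 MHz, 6.8 MHz, 8 MHz

fs/2 = 10.1 MHz.
46.4 MHz mod fs = 6 MHz.
6 MHz ≤ fs/2 = 10.1 MHz, appears at 6 MHz.
6.8 MHz ≤ fs/2 = 10.1 MHz, passes unchanged.
52.6 MHz mod fs = 12.2 MHz.
12.2 MHz > fs/2 = 10.1 MHz, folds to fs − 12.2 MHz = 8 MHz.
109 MHz mod fs = 8 MHz.
8 MHz ≤ fs/2 = 10.1 MHz, appears at 8 MHz.
2.6 MHz ≤ fs/2 = 10.1 MHz, passes unchanged.
Distinct values: {2.6 MHz, 6 MHz, 6.8 MHz, 8 MHz}.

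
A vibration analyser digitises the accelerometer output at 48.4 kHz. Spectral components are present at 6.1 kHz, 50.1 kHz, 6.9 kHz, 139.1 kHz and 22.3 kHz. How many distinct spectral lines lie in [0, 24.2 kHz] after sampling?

fs/2 = 24.2 kHz.
6.1 kHz ≤ fs/2 = 24.2 kHz, passes unchanged.
50.1 kHz mod fs = 1.7 kHz.
1.7 kHz ≤ fs/2 = 24.2 kHz, appears at 1.7 kHz.
6.9 kHz ≤ fs/2 = 24.2 kHz, passes unchanged.
139.1 kHz mod fs = 42.3 kHz.
42.3 kHz > fs/2 = 24.2 kHz, folds to fs − 42.3 kHz = 6.1 kHz.
22.3 kHz ≤ fs/2 = 24.2 kHz, passes unchanged.
Distinct values: {1.7 kHz, 6.1 kHz, 6.9 kHz, 22.3 kHz} → 4.

4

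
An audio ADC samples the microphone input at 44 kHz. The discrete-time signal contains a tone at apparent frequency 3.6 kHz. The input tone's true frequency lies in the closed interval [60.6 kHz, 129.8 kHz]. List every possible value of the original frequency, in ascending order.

Frequencies that alias to 3.6 kHz are k·fs ± 3.6 kHz for integer k ≥ 0.
k=0: 3.6 kHz.
k=1: 40.4 kHz, 47.6 kHz.
k=2: 84.4 kHz, 91.6 kHz.
k=3: 128.4 kHz, 135.6 kHz.
k=4: 172.4 kHz, 179.6 kHz.
Within [60.6 kHz, 129.8 kHz]: 84.4 kHz, 91.6 kHz, 128.4 kHz.

84.4 kHz, 91.6 kHz, 128.4 kHz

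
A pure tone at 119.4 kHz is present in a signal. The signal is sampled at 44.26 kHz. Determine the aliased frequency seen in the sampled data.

13.38 kHz

119.4 kHz mod fs = 30.88 kHz.
30.88 kHz > fs/2 = 22.13 kHz, folds to fs − 30.88 kHz = 13.38 kHz.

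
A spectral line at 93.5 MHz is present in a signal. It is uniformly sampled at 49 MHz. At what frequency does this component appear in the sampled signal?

4.5 MHz

93.5 MHz mod fs = 44.5 MHz.
44.5 MHz > fs/2 = 24.5 MHz, folds to fs − 44.5 MHz = 4.5 MHz.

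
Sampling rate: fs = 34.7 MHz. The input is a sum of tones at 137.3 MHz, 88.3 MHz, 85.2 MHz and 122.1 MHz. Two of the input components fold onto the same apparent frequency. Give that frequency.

15.8 MHz

fs/2 = 17.35 MHz.
137.3 MHz mod fs = 33.2 MHz.
33.2 MHz > fs/2 = 17.35 MHz, folds to fs − 33.2 MHz = 1.5 MHz.
88.3 MHz mod fs = 18.9 MHz.
18.9 MHz > fs/2 = 17.35 MHz, folds to fs − 18.9 MHz = 15.8 MHz.
85.2 MHz mod fs = 15.8 MHz.
15.8 MHz ≤ fs/2 = 17.35 MHz, appears at 15.8 MHz.
122.1 MHz mod fs = 18 MHz.
18 MHz > fs/2 = 17.35 MHz, folds to fs − 18 MHz = 16.7 MHz.
85.2 MHz and 88.3 MHz both map to 15.8 MHz.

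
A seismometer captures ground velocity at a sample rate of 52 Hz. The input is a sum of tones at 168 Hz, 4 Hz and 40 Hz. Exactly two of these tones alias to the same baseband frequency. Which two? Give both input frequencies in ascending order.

40 Hz, 168 Hz

fs/2 = 26 Hz.
168 Hz mod fs = 12 Hz.
12 Hz ≤ fs/2 = 26 Hz, appears at 12 Hz.
4 Hz ≤ fs/2 = 26 Hz, passes unchanged.
40 Hz > fs/2 = 26 Hz, folds to fs − 40 Hz = 12 Hz.
40 Hz and 168 Hz both map to 12 Hz.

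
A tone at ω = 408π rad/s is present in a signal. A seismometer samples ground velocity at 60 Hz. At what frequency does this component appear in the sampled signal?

ω = 408π rad/s → f = ω/(2π) = 204 Hz.
204 Hz mod fs = 24 Hz.
24 Hz ≤ fs/2 = 30 Hz, appears at 24 Hz.

24 Hz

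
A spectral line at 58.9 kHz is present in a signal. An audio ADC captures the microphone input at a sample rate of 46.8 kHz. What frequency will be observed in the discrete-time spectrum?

12.1 kHz

58.9 kHz mod fs = 12.1 kHz.
12.1 kHz ≤ fs/2 = 23.4 kHz, appears at 12.1 kHz.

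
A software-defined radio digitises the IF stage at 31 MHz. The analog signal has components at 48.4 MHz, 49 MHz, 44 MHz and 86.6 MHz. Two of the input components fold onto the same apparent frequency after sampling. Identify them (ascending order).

fs/2 = 15.5 MHz.
48.4 MHz mod fs = 17.4 MHz.
17.4 MHz > fs/2 = 15.5 MHz, folds to fs − 17.4 MHz = 13.6 MHz.
49 MHz mod fs = 18 MHz.
18 MHz > fs/2 = 15.5 MHz, folds to fs − 18 MHz = 13 MHz.
44 MHz mod fs = 13 MHz.
13 MHz ≤ fs/2 = 15.5 MHz, appears at 13 MHz.
86.6 MHz mod fs = 24.6 MHz.
24.6 MHz > fs/2 = 15.5 MHz, folds to fs − 24.6 MHz = 6.4 MHz.
44 MHz and 49 MHz both map to 13 MHz.

44 MHz, 49 MHz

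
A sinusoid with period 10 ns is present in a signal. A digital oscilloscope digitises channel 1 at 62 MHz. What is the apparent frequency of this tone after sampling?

T = 10 ns → f = 1/T = 100 MHz.
100 MHz mod fs = 38 MHz.
38 MHz > fs/2 = 31 MHz, folds to fs − 38 MHz = 24 MHz.

24 MHz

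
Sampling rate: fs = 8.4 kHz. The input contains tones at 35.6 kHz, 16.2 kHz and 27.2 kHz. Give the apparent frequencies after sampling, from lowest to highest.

0.6 kHz, 2 kHz

fs/2 = 4.2 kHz.
35.6 kHz mod fs = 2 kHz.
2 kHz ≤ fs/2 = 4.2 kHz, appears at 2 kHz.
16.2 kHz mod fs = 7.8 kHz.
7.8 kHz > fs/2 = 4.2 kHz, folds to fs − 7.8 kHz = 0.6 kHz.
27.2 kHz mod fs = 2 kHz.
2 kHz ≤ fs/2 = 4.2 kHz, appears at 2 kHz.
Distinct values: {0.6 kHz, 2 kHz}.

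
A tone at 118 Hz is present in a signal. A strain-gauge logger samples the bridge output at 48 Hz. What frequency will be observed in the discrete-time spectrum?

22 Hz

118 Hz mod fs = 22 Hz.
22 Hz ≤ fs/2 = 24 Hz, appears at 22 Hz.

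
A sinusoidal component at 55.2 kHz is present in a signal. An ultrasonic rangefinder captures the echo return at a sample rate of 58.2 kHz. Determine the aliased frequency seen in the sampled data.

3 kHz

55.2 kHz > fs/2 = 29.1 kHz, folds to fs − 55.2 kHz = 3 kHz.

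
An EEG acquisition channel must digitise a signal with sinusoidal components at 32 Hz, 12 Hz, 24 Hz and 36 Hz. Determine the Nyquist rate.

72 Hz

Highest-frequency component: 36 Hz.
Nyquist rate = 2 × 36 Hz = 72 Hz.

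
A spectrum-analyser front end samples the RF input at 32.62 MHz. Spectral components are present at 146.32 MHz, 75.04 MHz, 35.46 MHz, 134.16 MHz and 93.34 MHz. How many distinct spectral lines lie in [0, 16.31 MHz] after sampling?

fs/2 = 16.31 MHz.
146.32 MHz mod fs = 15.84 MHz.
15.84 MHz ≤ fs/2 = 16.31 MHz, appears at 15.84 MHz.
75.04 MHz mod fs = 9.8 MHz.
9.8 MHz ≤ fs/2 = 16.31 MHz, appears at 9.8 MHz.
35.46 MHz mod fs = 2.84 MHz.
2.84 MHz ≤ fs/2 = 16.31 MHz, appears at 2.84 MHz.
134.16 MHz mod fs = 3.68 MHz.
3.68 MHz ≤ fs/2 = 16.31 MHz, appears at 3.68 MHz.
93.34 MHz mod fs = 28.1 MHz.
28.1 MHz > fs/2 = 16.31 MHz, folds to fs − 28.1 MHz = 4.52 MHz.
Distinct values: {2.84 MHz, 3.68 MHz, 4.52 MHz, 9.8 MHz, 15.84 MHz} → 5.

5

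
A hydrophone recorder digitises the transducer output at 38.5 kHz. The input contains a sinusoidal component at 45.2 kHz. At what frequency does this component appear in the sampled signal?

45.2 kHz mod fs = 6.7 kHz.
6.7 kHz ≤ fs/2 = 19.25 kHz, appears at 6.7 kHz.

6.7 kHz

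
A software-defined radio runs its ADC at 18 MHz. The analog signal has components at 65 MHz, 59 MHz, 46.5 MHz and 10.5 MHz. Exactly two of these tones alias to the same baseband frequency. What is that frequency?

fs/2 = 9 MHz.
65 MHz mod fs = 11 MHz.
11 MHz > fs/2 = 9 MHz, folds to fs − 11 MHz = 7 MHz.
59 MHz mod fs = 5 MHz.
5 MHz ≤ fs/2 = 9 MHz, appears at 5 MHz.
46.5 MHz mod fs = 10.5 MHz.
10.5 MHz > fs/2 = 9 MHz, folds to fs − 10.5 MHz = 7.5 MHz.
10.5 MHz > fs/2 = 9 MHz, folds to fs − 10.5 MHz = 7.5 MHz.
10.5 MHz and 46.5 MHz both map to 7.5 MHz.

7.5 MHz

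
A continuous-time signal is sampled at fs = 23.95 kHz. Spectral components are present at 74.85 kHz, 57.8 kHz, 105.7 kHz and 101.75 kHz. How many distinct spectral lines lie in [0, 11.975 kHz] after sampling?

fs/2 = 11.975 kHz.
74.85 kHz mod fs = 3 kHz.
3 kHz ≤ fs/2 = 11.975 kHz, appears at 3 kHz.
57.8 kHz mod fs = 9.9 kHz.
9.9 kHz ≤ fs/2 = 11.975 kHz, appears at 9.9 kHz.
105.7 kHz mod fs = 9.9 kHz.
9.9 kHz ≤ fs/2 = 11.975 kHz, appears at 9.9 kHz.
101.75 kHz mod fs = 5.95 kHz.
5.95 kHz ≤ fs/2 = 11.975 kHz, appears at 5.95 kHz.
Distinct values: {3 kHz, 5.95 kHz, 9.9 kHz} → 3.

3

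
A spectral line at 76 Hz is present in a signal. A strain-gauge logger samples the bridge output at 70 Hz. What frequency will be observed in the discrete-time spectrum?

76 Hz mod fs = 6 Hz.
6 Hz ≤ fs/2 = 35 Hz, appears at 6 Hz.

6 Hz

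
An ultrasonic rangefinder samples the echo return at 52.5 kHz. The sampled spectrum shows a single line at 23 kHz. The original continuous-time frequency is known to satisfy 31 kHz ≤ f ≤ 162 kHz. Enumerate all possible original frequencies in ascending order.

Frequencies that alias to 23 kHz are k·fs ± 23 kHz for integer k ≥ 0.
k=0: 23 kHz.
k=1: 29.5 kHz, 75.5 kHz.
k=2: 82 kHz, 128 kHz.
k=3: 134.5 kHz, 180.5 kHz.
k=4: 187 kHz, 233 kHz.
Within [31 kHz, 162 kHz]: 75.5 kHz, 82 kHz, 128 kHz, 134.5 kHz.

75.5 kHz, 82 kHz, 128 kHz, 134.5 kHz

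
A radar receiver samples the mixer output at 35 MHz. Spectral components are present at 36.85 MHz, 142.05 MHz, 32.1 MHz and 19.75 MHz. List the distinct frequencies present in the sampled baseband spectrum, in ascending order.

fs/2 = 17.5 MHz.
36.85 MHz mod fs = 1.85 MHz.
1.85 MHz ≤ fs/2 = 17.5 MHz, appears at 1.85 MHz.
142.05 MHz mod fs = 2.05 MHz.
2.05 MHz ≤ fs/2 = 17.5 MHz, appears at 2.05 MHz.
32.1 MHz > fs/2 = 17.5 MHz, folds to fs − 32.1 MHz = 2.9 MHz.
19.75 MHz > fs/2 = 17.5 MHz, folds to fs − 19.75 MHz = 15.25 MHz.
Distinct values: {1.85 MHz, 2.05 MHz, 2.9 MHz, 15.25 MHz}.

1.85 MHz, 2.05 MHz, 2.9 MHz, 15.25 MHz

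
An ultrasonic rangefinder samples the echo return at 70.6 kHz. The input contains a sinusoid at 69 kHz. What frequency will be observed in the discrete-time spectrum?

1.6 kHz

69 kHz > fs/2 = 35.3 kHz, folds to fs − 69 kHz = 1.6 kHz.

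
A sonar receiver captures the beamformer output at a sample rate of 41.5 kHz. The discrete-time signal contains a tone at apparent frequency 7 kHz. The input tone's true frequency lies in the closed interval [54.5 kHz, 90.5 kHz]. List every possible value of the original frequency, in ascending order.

76 kHz, 90 kHz

Frequencies that alias to 7 kHz are k·fs ± 7 kHz for integer k ≥ 0.
k=0: 7 kHz.
k=1: 34.5 kHz, 48.5 kHz.
k=2: 76 kHz, 90 kHz.
k=3: 117.5 kHz, 131.5 kHz.
Within [54.5 kHz, 90.5 kHz]: 76 kHz, 90 kHz.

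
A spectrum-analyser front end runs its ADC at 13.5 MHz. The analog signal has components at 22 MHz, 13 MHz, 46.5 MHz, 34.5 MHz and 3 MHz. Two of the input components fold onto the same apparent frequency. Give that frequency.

6 MHz

fs/2 = 6.75 MHz.
22 MHz mod fs = 8.5 MHz.
8.5 MHz > fs/2 = 6.75 MHz, folds to fs − 8.5 MHz = 5 MHz.
13 MHz > fs/2 = 6.75 MHz, folds to fs − 13 MHz = 0.5 MHz.
46.5 MHz mod fs = 6 MHz.
6 MHz ≤ fs/2 = 6.75 MHz, appears at 6 MHz.
34.5 MHz mod fs = 7.5 MHz.
7.5 MHz > fs/2 = 6.75 MHz, folds to fs − 7.5 MHz = 6 MHz.
3 MHz ≤ fs/2 = 6.75 MHz, passes unchanged.
34.5 MHz and 46.5 MHz both map to 6 MHz.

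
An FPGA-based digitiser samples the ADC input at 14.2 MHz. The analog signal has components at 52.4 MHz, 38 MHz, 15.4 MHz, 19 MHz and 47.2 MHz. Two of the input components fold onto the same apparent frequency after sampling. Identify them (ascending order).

fs/2 = 7.1 MHz.
52.4 MHz mod fs = 9.8 MHz.
9.8 MHz > fs/2 = 7.1 MHz, folds to fs − 9.8 MHz = 4.4 MHz.
38 MHz mod fs = 9.6 MHz.
9.6 MHz > fs/2 = 7.1 MHz, folds to fs − 9.6 MHz = 4.6 MHz.
15.4 MHz mod fs = 1.2 MHz.
1.2 MHz ≤ fs/2 = 7.1 MHz, appears at 1.2 MHz.
19 MHz mod fs = 4.8 MHz.
4.8 MHz ≤ fs/2 = 7.1 MHz, appears at 4.8 MHz.
47.2 MHz mod fs = 4.6 MHz.
4.6 MHz ≤ fs/2 = 7.1 MHz, appears at 4.6 MHz.
38 MHz and 47.2 MHz both map to 4.6 MHz.

38 MHz, 47.2 MHz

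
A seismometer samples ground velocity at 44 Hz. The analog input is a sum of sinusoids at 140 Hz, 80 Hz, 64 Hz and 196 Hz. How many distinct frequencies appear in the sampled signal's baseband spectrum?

fs/2 = 22 Hz.
140 Hz mod fs = 8 Hz.
8 Hz ≤ fs/2 = 22 Hz, appears at 8 Hz.
80 Hz mod fs = 36 Hz.
36 Hz > fs/2 = 22 Hz, folds to fs − 36 Hz = 8 Hz.
64 Hz mod fs = 20 Hz.
20 Hz ≤ fs/2 = 22 Hz, appears at 20 Hz.
196 Hz mod fs = 20 Hz.
20 Hz ≤ fs/2 = 22 Hz, appears at 20 Hz.
Distinct values: {8 Hz, 20 Hz} → 2.

2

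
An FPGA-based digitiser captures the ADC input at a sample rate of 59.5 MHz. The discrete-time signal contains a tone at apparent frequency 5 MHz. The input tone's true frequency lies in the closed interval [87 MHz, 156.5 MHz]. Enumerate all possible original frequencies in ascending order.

114 MHz, 124 MHz

Frequencies that alias to 5 MHz are k·fs ± 5 MHz for integer k ≥ 0.
k=0: 5 MHz.
k=1: 54.5 MHz, 64.5 MHz.
k=2: 114 MHz, 124 MHz.
k=3: 173.5 MHz, 183.5 MHz.
Within [87 MHz, 156.5 MHz]: 114 MHz, 124 MHz.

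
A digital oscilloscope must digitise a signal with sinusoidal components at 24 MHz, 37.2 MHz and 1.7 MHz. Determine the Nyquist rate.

74.4 MHz

Highest-frequency component: 37.2 MHz.
Nyquist rate = 2 × 37.2 MHz = 74.4 MHz.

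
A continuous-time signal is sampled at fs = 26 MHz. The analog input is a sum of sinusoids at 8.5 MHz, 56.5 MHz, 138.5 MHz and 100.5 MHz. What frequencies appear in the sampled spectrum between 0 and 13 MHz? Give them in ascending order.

3.5 MHz, 4.5 MHz, 8.5 MHz

fs/2 = 13 MHz.
8.5 MHz ≤ fs/2 = 13 MHz, passes unchanged.
56.5 MHz mod fs = 4.5 MHz.
4.5 MHz ≤ fs/2 = 13 MHz, appears at 4.5 MHz.
138.5 MHz mod fs = 8.5 MHz.
8.5 MHz ≤ fs/2 = 13 MHz, appears at 8.5 MHz.
100.5 MHz mod fs = 22.5 MHz.
22.5 MHz > fs/2 = 13 MHz, folds to fs − 22.5 MHz = 3.5 MHz.
Distinct values: {3.5 MHz, 4.5 MHz, 8.5 MHz}.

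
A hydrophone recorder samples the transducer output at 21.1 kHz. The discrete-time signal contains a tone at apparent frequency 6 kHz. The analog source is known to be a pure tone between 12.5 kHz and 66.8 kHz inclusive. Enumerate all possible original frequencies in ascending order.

15.1 kHz, 27.1 kHz, 36.2 kHz, 48.2 kHz, 57.3 kHz

Frequencies that alias to 6 kHz are k·fs ± 6 kHz for integer k ≥ 0.
k=0: 6 kHz.
k=1: 15.1 kHz, 27.1 kHz.
k=2: 36.2 kHz, 48.2 kHz.
k=3: 57.3 kHz, 69.3 kHz.
k=4: 78.4 kHz, 90.4 kHz.
Within [12.5 kHz, 66.8 kHz]: 15.1 kHz, 27.1 kHz, 36.2 kHz, 48.2 kHz, 57.3 kHz.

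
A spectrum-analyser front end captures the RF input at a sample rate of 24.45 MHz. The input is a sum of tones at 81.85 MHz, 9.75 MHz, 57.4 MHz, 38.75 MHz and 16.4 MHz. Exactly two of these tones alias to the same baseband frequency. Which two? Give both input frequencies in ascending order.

fs/2 = 12.225 MHz.
81.85 MHz mod fs = 8.5 MHz.
8.5 MHz ≤ fs/2 = 12.225 MHz, appears at 8.5 MHz.
9.75 MHz ≤ fs/2 = 12.225 MHz, passes unchanged.
57.4 MHz mod fs = 8.5 MHz.
8.5 MHz ≤ fs/2 = 12.225 MHz, appears at 8.5 MHz.
38.75 MHz mod fs = 14.3 MHz.
14.3 MHz > fs/2 = 12.225 MHz, folds to fs − 14.3 MHz = 10.15 MHz.
16.4 MHz > fs/2 = 12.225 MHz, folds to fs − 16.4 MHz = 8.05 MHz.
57.4 MHz and 81.85 MHz both map to 8.5 MHz.

57.4 MHz, 81.85 MHz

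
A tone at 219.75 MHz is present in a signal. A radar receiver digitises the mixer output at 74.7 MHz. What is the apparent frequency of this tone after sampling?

4.35 MHz

219.75 MHz mod fs = 70.35 MHz.
70.35 MHz > fs/2 = 37.35 MHz, folds to fs − 70.35 MHz = 4.35 MHz.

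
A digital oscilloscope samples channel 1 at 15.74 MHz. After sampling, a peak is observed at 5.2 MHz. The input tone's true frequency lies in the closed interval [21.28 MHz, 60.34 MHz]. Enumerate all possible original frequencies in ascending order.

Frequencies that alias to 5.2 MHz are k·fs ± 5.2 MHz for integer k ≥ 0.
k=0: 5.2 MHz.
k=1: 10.54 MHz, 20.94 MHz.
k=2: 26.28 MHz, 36.68 MHz.
k=3: 42.02 MHz, 52.42 MHz.
k=4: 57.76 MHz, 68.16 MHz.
k=5: 73.5 MHz, 83.9 MHz.
Within [21.28 MHz, 60.34 MHz]: 26.28 MHz, 36.68 MHz, 42.02 MHz, 52.42 MHz, 57.76 MHz.

26.28 MHz, 36.68 MHz, 42.02 MHz, 52.42 MHz, 57.76 MHz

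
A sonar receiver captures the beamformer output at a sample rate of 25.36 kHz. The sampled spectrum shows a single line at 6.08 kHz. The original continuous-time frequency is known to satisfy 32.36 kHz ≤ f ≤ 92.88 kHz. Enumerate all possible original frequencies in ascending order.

Frequencies that alias to 6.08 kHz are k·fs ± 6.08 kHz for integer k ≥ 0.
k=0: 6.08 kHz.
k=1: 19.28 kHz, 31.44 kHz.
k=2: 44.64 kHz, 56.8 kHz.
k=3: 70 kHz, 82.16 kHz.
k=4: 95.36 kHz, 107.52 kHz.
Within [32.36 kHz, 92.88 kHz]: 44.64 kHz, 56.8 kHz, 70 kHz, 82.16 kHz.

44.64 kHz, 56.8 kHz, 70 kHz, 82.16 kHz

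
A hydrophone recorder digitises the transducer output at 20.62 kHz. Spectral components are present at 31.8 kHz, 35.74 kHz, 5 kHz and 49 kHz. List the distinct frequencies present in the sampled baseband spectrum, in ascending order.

5 kHz, 5.5 kHz, 7.76 kHz, 9.44 kHz

fs/2 = 10.31 kHz.
31.8 kHz mod fs = 11.18 kHz.
11.18 kHz > fs/2 = 10.31 kHz, folds to fs − 11.18 kHz = 9.44 kHz.
35.74 kHz mod fs = 15.12 kHz.
15.12 kHz > fs/2 = 10.31 kHz, folds to fs − 15.12 kHz = 5.5 kHz.
5 kHz ≤ fs/2 = 10.31 kHz, passes unchanged.
49 kHz mod fs = 7.76 kHz.
7.76 kHz ≤ fs/2 = 10.31 kHz, appears at 7.76 kHz.
Distinct values: {5 kHz, 5.5 kHz, 7.76 kHz, 9.44 kHz}.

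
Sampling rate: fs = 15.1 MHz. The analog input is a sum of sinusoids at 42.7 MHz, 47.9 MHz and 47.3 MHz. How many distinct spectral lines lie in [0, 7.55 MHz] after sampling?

fs/2 = 7.55 MHz.
42.7 MHz mod fs = 12.5 MHz.
12.5 MHz > fs/2 = 7.55 MHz, folds to fs − 12.5 MHz = 2.6 MHz.
47.9 MHz mod fs = 2.6 MHz.
2.6 MHz ≤ fs/2 = 7.55 MHz, appears at 2.6 MHz.
47.3 MHz mod fs = 2 MHz.
2 MHz ≤ fs/2 = 7.55 MHz, appears at 2 MHz.
Distinct values: {2 MHz, 2.6 MHz} → 2.

2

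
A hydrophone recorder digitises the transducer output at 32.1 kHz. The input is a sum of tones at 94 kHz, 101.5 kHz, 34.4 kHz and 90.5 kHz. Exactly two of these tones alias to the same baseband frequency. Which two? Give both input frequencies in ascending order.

fs/2 = 16.05 kHz.
94 kHz mod fs = 29.8 kHz.
29.8 kHz > fs/2 = 16.05 kHz, folds to fs − 29.8 kHz = 2.3 kHz.
101.5 kHz mod fs = 5.2 kHz.
5.2 kHz ≤ fs/2 = 16.05 kHz, appears at 5.2 kHz.
34.4 kHz mod fs = 2.3 kHz.
2.3 kHz ≤ fs/2 = 16.05 kHz, appears at 2.3 kHz.
90.5 kHz mod fs = 26.3 kHz.
26.3 kHz > fs/2 = 16.05 kHz, folds to fs − 26.3 kHz = 5.8 kHz.
34.4 kHz and 94 kHz both map to 2.3 kHz.

34.4 kHz, 94 kHz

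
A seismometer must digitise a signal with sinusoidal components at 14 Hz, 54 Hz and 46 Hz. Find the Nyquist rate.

Highest-frequency component: 54 Hz.
Nyquist rate = 2 × 54 Hz = 108 Hz.

108 Hz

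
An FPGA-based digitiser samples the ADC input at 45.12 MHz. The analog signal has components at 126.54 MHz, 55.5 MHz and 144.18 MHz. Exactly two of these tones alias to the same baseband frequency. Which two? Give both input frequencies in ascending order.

fs/2 = 22.56 MHz.
126.54 MHz mod fs = 36.3 MHz.
36.3 MHz > fs/2 = 22.56 MHz, folds to fs − 36.3 MHz = 8.82 MHz.
55.5 MHz mod fs = 10.38 MHz.
10.38 MHz ≤ fs/2 = 22.56 MHz, appears at 10.38 MHz.
144.18 MHz mod fs = 8.82 MHz.
8.82 MHz ≤ fs/2 = 22.56 MHz, appears at 8.82 MHz.
126.54 MHz and 144.18 MHz both map to 8.82 MHz.

126.54 MHz, 144.18 MHz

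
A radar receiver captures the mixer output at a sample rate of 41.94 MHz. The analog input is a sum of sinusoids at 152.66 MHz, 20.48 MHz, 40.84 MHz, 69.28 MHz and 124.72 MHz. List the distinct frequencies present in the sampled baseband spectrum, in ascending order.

fs/2 = 20.97 MHz.
152.66 MHz mod fs = 26.84 MHz.
26.84 MHz > fs/2 = 20.97 MHz, folds to fs − 26.84 MHz = 15.1 MHz.
20.48 MHz ≤ fs/2 = 20.97 MHz, passes unchanged.
40.84 MHz > fs/2 = 20.97 MHz, folds to fs − 40.84 MHz = 1.1 MHz.
69.28 MHz mod fs = 27.34 MHz.
27.34 MHz > fs/2 = 20.97 MHz, folds to fs − 27.34 MHz = 14.6 MHz.
124.72 MHz mod fs = 40.84 MHz.
40.84 MHz > fs/2 = 20.97 MHz, folds to fs − 40.84 MHz = 1.1 MHz.
Distinct values: {1.1 MHz, 14.6 MHz, 15.1 MHz, 20.48 MHz}.

1.1 MHz, 14.6 MHz, 15.1 MHz, 20.48 MHz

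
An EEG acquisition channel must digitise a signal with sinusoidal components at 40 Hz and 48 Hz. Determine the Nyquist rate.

Highest-frequency component: 48 Hz.
Nyquist rate = 2 × 48 Hz = 96 Hz.

96 Hz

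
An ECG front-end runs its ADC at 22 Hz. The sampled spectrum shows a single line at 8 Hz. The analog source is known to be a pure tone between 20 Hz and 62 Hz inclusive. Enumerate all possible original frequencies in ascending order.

30 Hz, 36 Hz, 52 Hz, 58 Hz

Frequencies that alias to 8 Hz are k·fs ± 8 Hz for integer k ≥ 0.
k=0: 8 Hz.
k=1: 14 Hz, 30 Hz.
k=2: 36 Hz, 52 Hz.
k=3: 58 Hz, 74 Hz.
k=4: 80 Hz, 96 Hz.
Within [20 Hz, 62 Hz]: 30 Hz, 36 Hz, 52 Hz, 58 Hz.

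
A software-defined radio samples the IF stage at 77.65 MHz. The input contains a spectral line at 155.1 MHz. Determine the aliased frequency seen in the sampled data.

155.1 MHz mod fs = 77.45 MHz.
77.45 MHz > fs/2 = 38.825 MHz, folds to fs − 77.45 MHz = 0.2 MHz.

0.2 MHz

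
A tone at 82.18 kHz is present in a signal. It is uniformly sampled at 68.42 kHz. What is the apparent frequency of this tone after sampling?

13.76 kHz

82.18 kHz mod fs = 13.76 kHz.
13.76 kHz ≤ fs/2 = 34.21 kHz, appears at 13.76 kHz.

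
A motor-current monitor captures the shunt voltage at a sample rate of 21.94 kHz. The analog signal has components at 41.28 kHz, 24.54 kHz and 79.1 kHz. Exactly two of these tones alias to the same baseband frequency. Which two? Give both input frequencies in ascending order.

24.54 kHz, 41.28 kHz

fs/2 = 10.97 kHz.
41.28 kHz mod fs = 19.34 kHz.
19.34 kHz > fs/2 = 10.97 kHz, folds to fs − 19.34 kHz = 2.6 kHz.
24.54 kHz mod fs = 2.6 kHz.
2.6 kHz ≤ fs/2 = 10.97 kHz, appears at 2.6 kHz.
79.1 kHz mod fs = 13.28 kHz.
13.28 kHz > fs/2 = 10.97 kHz, folds to fs − 13.28 kHz = 8.66 kHz.
24.54 kHz and 41.28 kHz both map to 2.6 kHz.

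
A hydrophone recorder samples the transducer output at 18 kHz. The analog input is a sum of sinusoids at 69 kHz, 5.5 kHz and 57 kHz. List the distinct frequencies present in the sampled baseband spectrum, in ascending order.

3 kHz, 5.5 kHz

fs/2 = 9 kHz.
69 kHz mod fs = 15 kHz.
15 kHz > fs/2 = 9 kHz, folds to fs − 15 kHz = 3 kHz.
5.5 kHz ≤ fs/2 = 9 kHz, passes unchanged.
57 kHz mod fs = 3 kHz.
3 kHz ≤ fs/2 = 9 kHz, appears at 3 kHz.
Distinct values: {3 kHz, 5.5 kHz}.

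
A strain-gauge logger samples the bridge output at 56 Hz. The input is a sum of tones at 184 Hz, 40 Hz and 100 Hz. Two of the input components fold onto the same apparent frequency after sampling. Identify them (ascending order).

fs/2 = 28 Hz.
184 Hz mod fs = 16 Hz.
16 Hz ≤ fs/2 = 28 Hz, appears at 16 Hz.
40 Hz > fs/2 = 28 Hz, folds to fs − 40 Hz = 16 Hz.
100 Hz mod fs = 44 Hz.
44 Hz > fs/2 = 28 Hz, folds to fs − 44 Hz = 12 Hz.
40 Hz and 184 Hz both map to 16 Hz.

40 Hz, 184 Hz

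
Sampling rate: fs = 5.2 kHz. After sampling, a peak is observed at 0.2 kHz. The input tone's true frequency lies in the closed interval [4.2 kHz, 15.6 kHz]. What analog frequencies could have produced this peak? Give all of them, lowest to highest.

5 kHz, 5.4 kHz, 10.2 kHz, 10.6 kHz, 15.4 kHz

Frequencies that alias to 0.2 kHz are k·fs ± 0.2 kHz for integer k ≥ 0.
k=0: 0.2 kHz.
k=1: 5 kHz, 5.4 kHz.
k=2: 10.2 kHz, 10.6 kHz.
k=3: 15.4 kHz, 15.8 kHz.
k=4: 20.6 kHz, 21 kHz.
Within [4.2 kHz, 15.6 kHz]: 5 kHz, 5.4 kHz, 10.2 kHz, 10.6 kHz, 15.4 kHz.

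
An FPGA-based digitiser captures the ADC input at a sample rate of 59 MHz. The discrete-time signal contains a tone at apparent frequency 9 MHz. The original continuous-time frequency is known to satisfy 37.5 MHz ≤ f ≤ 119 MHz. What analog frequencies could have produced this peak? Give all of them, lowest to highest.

Frequencies that alias to 9 MHz are k·fs ± 9 MHz for integer k ≥ 0.
k=0: 9 MHz.
k=1: 50 MHz, 68 MHz.
k=2: 109 MHz, 127 MHz.
k=3: 168 MHz, 186 MHz.
Within [37.5 MHz, 119 MHz]: 50 MHz, 68 MHz, 109 MHz.

50 MHz, 68 MHz, 109 MHz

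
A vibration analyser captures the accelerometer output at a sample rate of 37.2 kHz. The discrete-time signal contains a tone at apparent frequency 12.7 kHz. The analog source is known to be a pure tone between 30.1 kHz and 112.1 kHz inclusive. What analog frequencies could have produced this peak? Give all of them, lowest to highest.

Frequencies that alias to 12.7 kHz are k·fs ± 12.7 kHz for integer k ≥ 0.
k=0: 12.7 kHz.
k=1: 24.5 kHz, 49.9 kHz.
k=2: 61.7 kHz, 87.1 kHz.
k=3: 98.9 kHz, 124.3 kHz.
k=4: 136.1 kHz, 161.5 kHz.
Within [30.1 kHz, 112.1 kHz]: 49.9 kHz, 61.7 kHz, 87.1 kHz, 98.9 kHz.

49.9 kHz, 61.7 kHz, 87.1 kHz, 98.9 kHz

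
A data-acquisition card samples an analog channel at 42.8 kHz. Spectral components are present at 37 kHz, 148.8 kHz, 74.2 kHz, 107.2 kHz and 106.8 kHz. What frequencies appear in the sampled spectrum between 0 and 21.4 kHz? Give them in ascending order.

fs/2 = 21.4 kHz.
37 kHz > fs/2 = 21.4 kHz, folds to fs − 37 kHz = 5.8 kHz.
148.8 kHz mod fs = 20.4 kHz.
20.4 kHz ≤ fs/2 = 21.4 kHz, appears at 20.4 kHz.
74.2 kHz mod fs = 31.4 kHz.
31.4 kHz > fs/2 = 21.4 kHz, folds to fs − 31.4 kHz = 11.4 kHz.
107.2 kHz mod fs = 21.6 kHz.
21.6 kHz > fs/2 = 21.4 kHz, folds to fs − 21.6 kHz = 21.2 kHz.
106.8 kHz mod fs = 21.2 kHz.
21.2 kHz ≤ fs/2 = 21.4 kHz, appears at 21.2 kHz.
Distinct values: {5.8 kHz, 11.4 kHz, 20.4 kHz, 21.2 kHz}.

5.8 kHz, 11.4 kHz, 20.4 kHz, 21.2 kHz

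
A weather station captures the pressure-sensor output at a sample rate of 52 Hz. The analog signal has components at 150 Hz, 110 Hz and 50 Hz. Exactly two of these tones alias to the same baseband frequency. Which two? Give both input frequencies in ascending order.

110 Hz, 150 Hz

fs/2 = 26 Hz.
150 Hz mod fs = 46 Hz.
46 Hz > fs/2 = 26 Hz, folds to fs − 46 Hz = 6 Hz.
110 Hz mod fs = 6 Hz.
6 Hz ≤ fs/2 = 26 Hz, appears at 6 Hz.
50 Hz > fs/2 = 26 Hz, folds to fs − 50 Hz = 2 Hz.
110 Hz and 150 Hz both map to 6 Hz.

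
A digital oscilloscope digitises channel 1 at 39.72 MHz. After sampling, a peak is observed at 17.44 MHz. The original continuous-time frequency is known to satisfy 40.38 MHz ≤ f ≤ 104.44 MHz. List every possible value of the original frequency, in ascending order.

57.16 MHz, 62 MHz, 96.88 MHz, 101.72 MHz

Frequencies that alias to 17.44 MHz are k·fs ± 17.44 MHz for integer k ≥ 0.
k=0: 17.44 MHz.
k=1: 22.28 MHz, 57.16 MHz.
k=2: 62 MHz, 96.88 MHz.
k=3: 101.72 MHz, 136.6 MHz.
k=4: 141.44 MHz, 176.32 MHz.
Within [40.38 MHz, 104.44 MHz]: 57.16 MHz, 62 MHz, 96.88 MHz, 101.72 MHz.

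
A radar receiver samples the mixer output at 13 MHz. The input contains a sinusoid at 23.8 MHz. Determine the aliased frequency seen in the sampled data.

23.8 MHz mod fs = 10.8 MHz.
10.8 MHz > fs/2 = 6.5 MHz, folds to fs − 10.8 MHz = 2.2 MHz.

2.2 MHz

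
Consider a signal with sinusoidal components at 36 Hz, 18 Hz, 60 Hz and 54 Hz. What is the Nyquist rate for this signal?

Highest-frequency component: 60 Hz.
Nyquist rate = 2 × 60 Hz = 120 Hz.

120 Hz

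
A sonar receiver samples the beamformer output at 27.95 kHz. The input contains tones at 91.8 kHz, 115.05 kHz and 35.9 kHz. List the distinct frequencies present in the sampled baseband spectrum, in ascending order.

3.25 kHz, 7.95 kHz

fs/2 = 13.975 kHz.
91.8 kHz mod fs = 7.95 kHz.
7.95 kHz ≤ fs/2 = 13.975 kHz, appears at 7.95 kHz.
115.05 kHz mod fs = 3.25 kHz.
3.25 kHz ≤ fs/2 = 13.975 kHz, appears at 3.25 kHz.
35.9 kHz mod fs = 7.95 kHz.
7.95 kHz ≤ fs/2 = 13.975 kHz, appears at 7.95 kHz.
Distinct values: {3.25 kHz, 7.95 kHz}.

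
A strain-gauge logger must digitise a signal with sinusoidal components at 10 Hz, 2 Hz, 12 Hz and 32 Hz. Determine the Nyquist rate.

64 Hz

Highest-frequency component: 32 Hz.
Nyquist rate = 2 × 32 Hz = 64 Hz.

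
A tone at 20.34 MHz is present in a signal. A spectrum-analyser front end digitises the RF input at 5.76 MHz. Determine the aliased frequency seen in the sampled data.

2.7 MHz

20.34 MHz mod fs = 3.06 MHz.
3.06 MHz > fs/2 = 2.88 MHz, folds to fs − 3.06 MHz = 2.7 MHz.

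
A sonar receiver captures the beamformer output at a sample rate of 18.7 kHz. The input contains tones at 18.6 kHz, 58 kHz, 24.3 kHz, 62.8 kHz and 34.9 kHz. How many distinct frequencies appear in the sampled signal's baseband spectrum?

fs/2 = 9.35 kHz.
18.6 kHz > fs/2 = 9.35 kHz, folds to fs − 18.6 kHz = 0.1 kHz.
58 kHz mod fs = 1.9 kHz.
1.9 kHz ≤ fs/2 = 9.35 kHz, appears at 1.9 kHz.
24.3 kHz mod fs = 5.6 kHz.
5.6 kHz ≤ fs/2 = 9.35 kHz, appears at 5.6 kHz.
62.8 kHz mod fs = 6.7 kHz.
6.7 kHz ≤ fs/2 = 9.35 kHz, appears at 6.7 kHz.
34.9 kHz mod fs = 16.2 kHz.
16.2 kHz > fs/2 = 9.35 kHz, folds to fs − 16.2 kHz = 2.5 kHz.
Distinct values: {0.1 kHz, 1.9 kHz, 2.5 kHz, 5.6 kHz, 6.7 kHz} → 5.

5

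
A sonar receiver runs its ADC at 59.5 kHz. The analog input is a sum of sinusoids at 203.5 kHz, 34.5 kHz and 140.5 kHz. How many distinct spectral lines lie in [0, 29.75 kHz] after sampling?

2

fs/2 = 29.75 kHz.
203.5 kHz mod fs = 25 kHz.
25 kHz ≤ fs/2 = 29.75 kHz, appears at 25 kHz.
34.5 kHz > fs/2 = 29.75 kHz, folds to fs − 34.5 kHz = 25 kHz.
140.5 kHz mod fs = 21.5 kHz.
21.5 kHz ≤ fs/2 = 29.75 kHz, appears at 21.5 kHz.
Distinct values: {21.5 kHz, 25 kHz} → 2.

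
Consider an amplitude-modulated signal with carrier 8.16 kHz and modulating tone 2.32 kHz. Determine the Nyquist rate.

20.96 kHz

AM sidebands sit at fc ± fm = 5.84 kHz and 10.48 kHz.
Highest-frequency component: 10.48 kHz.
Nyquist rate = 2 × 10.48 kHz = 20.96 kHz.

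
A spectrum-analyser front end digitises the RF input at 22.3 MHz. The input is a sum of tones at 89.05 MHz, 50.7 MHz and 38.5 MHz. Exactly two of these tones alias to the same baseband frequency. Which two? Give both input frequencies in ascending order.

fs/2 = 11.15 MHz.
89.05 MHz mod fs = 22.15 MHz.
22.15 MHz > fs/2 = 11.15 MHz, folds to fs − 22.15 MHz = 0.15 MHz.
50.7 MHz mod fs = 6.1 MHz.
6.1 MHz ≤ fs/2 = 11.15 MHz, appears at 6.1 MHz.
38.5 MHz mod fs = 16.2 MHz.
16.2 MHz > fs/2 = 11.15 MHz, folds to fs − 16.2 MHz = 6.1 MHz.
38.5 MHz and 50.7 MHz both map to 6.1 MHz.

38.5 MHz, 50.7 MHz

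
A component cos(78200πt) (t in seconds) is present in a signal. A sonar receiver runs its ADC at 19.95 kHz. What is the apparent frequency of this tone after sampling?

0.8 kHz

ω = 78200π rad/s → f = ω/(2π) = 39100 Hz = 39.1 kHz.
39.1 kHz mod fs = 19.15 kHz.
19.15 kHz > fs/2 = 9.975 kHz, folds to fs − 19.15 kHz = 0.8 kHz.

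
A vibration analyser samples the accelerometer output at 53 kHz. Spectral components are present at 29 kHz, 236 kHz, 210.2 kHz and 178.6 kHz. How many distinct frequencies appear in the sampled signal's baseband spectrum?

3

fs/2 = 26.5 kHz.
29 kHz > fs/2 = 26.5 kHz, folds to fs − 29 kHz = 24 kHz.
236 kHz mod fs = 24 kHz.
24 kHz ≤ fs/2 = 26.5 kHz, appears at 24 kHz.
210.2 kHz mod fs = 51.2 kHz.
51.2 kHz > fs/2 = 26.5 kHz, folds to fs − 51.2 kHz = 1.8 kHz.
178.6 kHz mod fs = 19.6 kHz.
19.6 kHz ≤ fs/2 = 26.5 kHz, appears at 19.6 kHz.
Distinct values: {1.8 kHz, 19.6 kHz, 24 kHz} → 3.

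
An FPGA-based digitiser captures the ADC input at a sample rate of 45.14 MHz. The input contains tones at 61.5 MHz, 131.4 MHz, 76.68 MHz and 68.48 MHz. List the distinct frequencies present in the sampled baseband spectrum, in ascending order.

fs/2 = 22.57 MHz.
61.5 MHz mod fs = 16.36 MHz.
16.36 MHz ≤ fs/2 = 22.57 MHz, appears at 16.36 MHz.
131.4 MHz mod fs = 41.12 MHz.
41.12 MHz > fs/2 = 22.57 MHz, folds to fs − 41.12 MHz = 4.02 MHz.
76.68 MHz mod fs = 31.54 MHz.
31.54 MHz > fs/2 = 22.57 MHz, folds to fs − 31.54 MHz = 13.6 MHz.
68.48 MHz mod fs = 23.34 MHz.
23.34 MHz > fs/2 = 22.57 MHz, folds to fs − 23.34 MHz = 21.8 MHz.
Distinct values: {4.02 MHz, 13.6 MHz, 16.36 MHz, 21.8 MHz}.

4.02 MHz, 13.6 MHz, 16.36 MHz, 21.8 MHz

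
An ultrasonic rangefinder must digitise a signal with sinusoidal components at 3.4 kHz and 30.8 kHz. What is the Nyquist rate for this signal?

61.6 kHz

Highest-frequency component: 30.8 kHz.
Nyquist rate = 2 × 30.8 kHz = 61.6 kHz.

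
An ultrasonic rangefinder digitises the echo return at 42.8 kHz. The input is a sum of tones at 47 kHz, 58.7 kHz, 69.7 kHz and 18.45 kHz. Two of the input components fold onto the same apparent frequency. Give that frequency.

fs/2 = 21.4 kHz.
47 kHz mod fs = 4.2 kHz.
4.2 kHz ≤ fs/2 = 21.4 kHz, appears at 4.2 kHz.
58.7 kHz mod fs = 15.9 kHz.
15.9 kHz ≤ fs/2 = 21.4 kHz, appears at 15.9 kHz.
69.7 kHz mod fs = 26.9 kHz.
26.9 kHz > fs/2 = 21.4 kHz, folds to fs − 26.9 kHz = 15.9 kHz.
18.45 kHz ≤ fs/2 = 21.4 kHz, passes unchanged.
58.7 kHz and 69.7 kHz both map to 15.9 kHz.

15.9 kHz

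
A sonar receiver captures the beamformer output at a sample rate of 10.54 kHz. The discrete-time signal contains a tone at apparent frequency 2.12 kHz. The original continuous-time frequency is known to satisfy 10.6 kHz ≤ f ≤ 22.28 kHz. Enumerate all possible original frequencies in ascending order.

12.66 kHz, 18.96 kHz

Frequencies that alias to 2.12 kHz are k·fs ± 2.12 kHz for integer k ≥ 0.
k=0: 2.12 kHz.
k=1: 8.42 kHz, 12.66 kHz.
k=2: 18.96 kHz, 23.2 kHz.
k=3: 29.5 kHz, 33.74 kHz.
Within [10.6 kHz, 22.28 kHz]: 12.66 kHz, 18.96 kHz.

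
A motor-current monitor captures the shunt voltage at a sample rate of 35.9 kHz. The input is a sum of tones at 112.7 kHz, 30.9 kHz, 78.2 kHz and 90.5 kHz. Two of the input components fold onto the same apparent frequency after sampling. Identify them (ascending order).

30.9 kHz, 112.7 kHz

fs/2 = 17.95 kHz.
112.7 kHz mod fs = 5 kHz.
5 kHz ≤ fs/2 = 17.95 kHz, appears at 5 kHz.
30.9 kHz > fs/2 = 17.95 kHz, folds to fs − 30.9 kHz = 5 kHz.
78.2 kHz mod fs = 6.4 kHz.
6.4 kHz ≤ fs/2 = 17.95 kHz, appears at 6.4 kHz.
90.5 kHz mod fs = 18.7 kHz.
18.7 kHz > fs/2 = 17.95 kHz, folds to fs − 18.7 kHz = 17.2 kHz.
30.9 kHz and 112.7 kHz both map to 5 kHz.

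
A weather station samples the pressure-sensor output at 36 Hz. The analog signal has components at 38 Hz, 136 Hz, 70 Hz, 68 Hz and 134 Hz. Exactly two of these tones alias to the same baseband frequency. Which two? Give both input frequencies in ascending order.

38 Hz, 70 Hz

fs/2 = 18 Hz.
38 Hz mod fs = 2 Hz.
2 Hz ≤ fs/2 = 18 Hz, appears at 2 Hz.
136 Hz mod fs = 28 Hz.
28 Hz > fs/2 = 18 Hz, folds to fs − 28 Hz = 8 Hz.
70 Hz mod fs = 34 Hz.
34 Hz > fs/2 = 18 Hz, folds to fs − 34 Hz = 2 Hz.
68 Hz mod fs = 32 Hz.
32 Hz > fs/2 = 18 Hz, folds to fs − 32 Hz = 4 Hz.
134 Hz mod fs = 26 Hz.
26 Hz > fs/2 = 18 Hz, folds to fs − 26 Hz = 10 Hz.
38 Hz and 70 Hz both map to 2 Hz.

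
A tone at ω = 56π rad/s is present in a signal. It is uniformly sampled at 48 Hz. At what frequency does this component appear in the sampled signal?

ω = 56π rad/s → f = ω/(2π) = 28 Hz.
28 Hz > fs/2 = 24 Hz, folds to fs − 28 Hz = 20 Hz.

20 Hz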